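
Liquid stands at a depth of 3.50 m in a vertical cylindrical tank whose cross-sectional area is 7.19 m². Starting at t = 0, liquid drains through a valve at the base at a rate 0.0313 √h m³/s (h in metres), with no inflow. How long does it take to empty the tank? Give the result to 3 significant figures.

With no inflow, A dh/dt = −0.0313 √h.
∫ h^(−1/2) dh = −(0.0313/A) ∫ dt, giving 2√h = 2√h₀ − (0.0313/A) t.
Set h = 0: 2√h₀ = (0.0313/A) t_empty ⇒ t_empty = 2A√h₀/0.0313.
t_empty = 2·7.19·√3.50/0.0313 = 14.380·1.8708/0.0313 = 859.51 s.

860 s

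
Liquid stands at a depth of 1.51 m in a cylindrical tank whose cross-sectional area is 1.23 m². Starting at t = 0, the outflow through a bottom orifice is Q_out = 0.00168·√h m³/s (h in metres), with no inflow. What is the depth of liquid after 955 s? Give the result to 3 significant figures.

0.332 m

Volume balance on the tank: A dh/dt = −0.00168 √h.
Separate and integrate: 2(√h − √h₀) = −(0.00168/A) t.
√h = √1.51 − 0.00168·955/(2·1.23) = 1.2288 − 0.65220 = 0.57663.
h = 0.57663² = 0.33250 m.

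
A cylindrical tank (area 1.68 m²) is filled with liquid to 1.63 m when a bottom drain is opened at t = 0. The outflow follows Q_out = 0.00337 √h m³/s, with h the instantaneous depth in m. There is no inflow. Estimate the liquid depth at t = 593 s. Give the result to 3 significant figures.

0.465 m

Mass balance (ρ constant): A dh/dt = −0.00337 √h.
Separate and integrate: 2(√h − √h₀) = −(0.00337/A) t.
√h = √1.63 − 0.00337·593/(2·1.68) = 1.2767 − 0.59476 = 0.68195.
h = 0.68195² = 0.46506 m.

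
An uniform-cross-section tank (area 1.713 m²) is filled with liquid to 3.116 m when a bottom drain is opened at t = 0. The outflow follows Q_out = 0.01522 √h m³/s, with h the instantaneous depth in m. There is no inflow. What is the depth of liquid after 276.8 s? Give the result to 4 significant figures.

With no inflow, A dh/dt = −0.01522 √h.
Separate and integrate: 2(√h − √h₀) = −(0.01522/A) t.
√h = √3.116 − 0.01522·276.8/(2·1.713) = 1.76522 − 1.22968 = 0.535536.
h = 0.535536² = 0.286799 m.

0.2868 m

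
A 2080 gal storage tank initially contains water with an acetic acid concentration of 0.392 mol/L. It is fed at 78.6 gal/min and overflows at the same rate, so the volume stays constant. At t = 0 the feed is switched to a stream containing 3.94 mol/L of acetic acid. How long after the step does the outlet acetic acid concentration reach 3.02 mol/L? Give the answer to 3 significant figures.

35.7 min

Species balance: V dC/dt = Q(C_in − C) ⇒ τ = V/Q = 26.463 min.
C(t) = C_in + (C₀ − C_in) e^(−t/τ). Set C = 3.02 and solve for t:
e^(−t/τ) = (C − C_in)/(C₀ − C_in) = (3.02 − 3.94)/(0.392 − 3.94) = 0.25930
t = −τ ln(…) = 26.463 × 1.3498 = 35.719 min.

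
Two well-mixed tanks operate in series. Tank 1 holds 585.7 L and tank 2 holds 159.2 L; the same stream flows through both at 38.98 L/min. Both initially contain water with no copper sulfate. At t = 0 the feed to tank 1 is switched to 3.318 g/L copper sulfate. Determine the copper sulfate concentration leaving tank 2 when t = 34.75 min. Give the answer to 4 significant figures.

Species balance on tank i: dCᵢ/dt = (Cᵢ₋₁ − Cᵢ)/τᵢ with τᵢ = Vᵢ/Q.
τ₁ = 585.7/38.98 = 15.0257 min; τ₂ = 159.2/38.98 = 4.08415 min.
Tank 1: C₁ = C_in(1 − e^(−t/τ₁)). Tank 2 (τ₁ ≠ τ₂): C₂ = C_in[1 − (τ₁ e^(−t/τ₁) − τ₂ e^(−t/τ₂))/(τ₁ − τ₂)].
At t = 34.75: e^(−t/τ₁) = 0.0989925, e^(−t/τ₂) = 0.000201744.
C₂ = 3.318·[1 − (15.0257·0.0989925 − 4.08415·0.000201744)/(10.9415)] = 3.318·0.864132 = 2.86719 g/L.

2.867 g/L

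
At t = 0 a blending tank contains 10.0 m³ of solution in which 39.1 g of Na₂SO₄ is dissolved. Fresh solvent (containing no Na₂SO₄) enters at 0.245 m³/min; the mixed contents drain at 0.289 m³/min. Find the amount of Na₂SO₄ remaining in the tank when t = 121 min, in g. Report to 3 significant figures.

Total volume: dV/dt = Q_in − Q_out = -0.044000 m³/min, so V(t) = 10.0 − 0.044000 t and V(121) = 4.6760 m³.
Species balance (pure solvent in): dm/dt = −Q_out · m/V(t).
Separate: dm/m = −Q_out dt/V(t) ⇒ ln(m/m₀) = −(Q_out/(Q_in−Q_out)) ln(V/V₀).
m = m₀ (V₀/V)^(Q_out/(Q_in−Q_out)) = 39.1 × (10.0/4.6760)^(-6.5682) = 0.26537 g.

0.265 g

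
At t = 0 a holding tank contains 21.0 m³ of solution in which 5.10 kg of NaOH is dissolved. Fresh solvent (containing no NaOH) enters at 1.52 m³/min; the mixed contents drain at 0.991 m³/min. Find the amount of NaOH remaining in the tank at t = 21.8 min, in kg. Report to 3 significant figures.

2.25 kg

Let m(t) be the amount of NaOH. Volume: V(t) = V₀ + (Q_in − Q_out) t = 21.0 + 0.52900 t; V(21.8) = 32.532 m³.
Solute balance: dm/dt = 0 − Q_out C = −Q_out m/V(t).
Separate: dm/m = −Q_out dt/V(t) ⇒ ln(m/m₀) = −(Q_out/(Q_in−Q_out)) ln(V/V₀).
m = m₀ (V₀/V)^(Q_out/(Q_in−Q_out)) = 5.10 × (21.0/32.532)^(1.8733) = 2.2463 kg.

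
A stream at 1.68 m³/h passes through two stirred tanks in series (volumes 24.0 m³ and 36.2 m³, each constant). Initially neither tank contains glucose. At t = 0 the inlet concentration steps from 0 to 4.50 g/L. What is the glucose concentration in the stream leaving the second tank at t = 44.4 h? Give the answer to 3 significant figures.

Species balance on tank i: dCᵢ/dt = (Cᵢ₋₁ − Cᵢ)/τᵢ with τᵢ = Vᵢ/Q.
τ₁ = 24.0/1.68 = 14.286 h; τ₂ = 36.2/1.68 = 21.548 h.
Tank 1: C₁ = C_in(1 − e^(−t/τ₁)). Tank 2 (τ₁ ≠ τ₂): C₂ = C_in[1 − (τ₁ e^(−t/τ₁) − τ₂ e^(−t/τ₂))/(τ₁ − τ₂)].
At t = 44.4: e^(−t/τ₁) = 0.044690, e^(−t/τ₂) = 0.12738.
C₂ = 4.50·[1 − (14.286·0.044690 − 21.548·0.12738)/(-7.2619)] = 4.50·0.70994 = 3.1947 g/L.

3.19 g/L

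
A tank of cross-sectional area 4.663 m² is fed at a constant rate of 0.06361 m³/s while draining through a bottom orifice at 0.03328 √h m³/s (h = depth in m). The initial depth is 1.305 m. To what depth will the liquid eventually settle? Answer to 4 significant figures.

3.653 m

A dh/dt = Q_in − 0.03328 √h. Steady state requires inflow = outflow:
Q_in = 0.03328 √h_ss ⇒ √h_ss = 0.06361/0.03328 = 1.91136.
h_ss = 1.91136² = 3.65329 m. (Since h₀ = 1.305 m < h_ss, the level will rise toward this value.)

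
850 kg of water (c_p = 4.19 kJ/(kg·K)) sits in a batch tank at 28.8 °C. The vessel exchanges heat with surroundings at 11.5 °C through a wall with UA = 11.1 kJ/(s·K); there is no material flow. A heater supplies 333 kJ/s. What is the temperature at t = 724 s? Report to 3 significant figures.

Energy balance: M c_p dT/dt = −UA(T − T_amb) + Q̇.
dT/dt = (T_ss − T)/τ with T_ss = T_amb + Q̇/UA = 11.5 + 333/11.1 = 41.500 °C, τ = M c_p/UA = 850·4.19/11.1 = 320.86 s.
This is linear first-order; T(t) = T_ss + (T₀ − T_ss) e^(−t/τ).
T(724) = 41.500 + (-12.700)·0.10472 = 40.170 °C.

40.2 °C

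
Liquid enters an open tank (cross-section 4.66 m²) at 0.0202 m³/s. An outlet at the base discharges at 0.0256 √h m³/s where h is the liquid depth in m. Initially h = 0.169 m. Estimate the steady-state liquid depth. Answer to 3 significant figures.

0.623 m

Volume balance on the tank: A dh/dt = Q_in − 0.0256 √h. At steady state dh/dt = 0:
Q_in = 0.0256 √h_ss ⇒ √h_ss = 0.0202/0.0256 = 0.78906.
h_ss = 0.78906² = 0.62262 m. (Since h₀ = 0.169 m < h_ss, the level will rise toward this value.)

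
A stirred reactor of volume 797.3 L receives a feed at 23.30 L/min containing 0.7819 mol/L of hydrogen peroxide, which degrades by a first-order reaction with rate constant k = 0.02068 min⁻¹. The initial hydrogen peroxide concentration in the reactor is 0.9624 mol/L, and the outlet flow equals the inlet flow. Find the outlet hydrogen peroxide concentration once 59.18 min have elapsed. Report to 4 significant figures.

V dC/dt = Q(C_in − C) − k V C.
dC/dt = (Q/V) C_in − (Q/V + k) C; effective rate a = Q/V + k = 0.0292236 + 0.02068 = 0.0499036 min⁻¹.
C_ss = Q C_in/(Q + kV) = 0.457882 mol/L; C(t) = C_ss + (C₀ − C_ss) e^(−a t).
C(59.18) = 0.457882 + (0.504518)·e^(−0.0499036·59.18) = 0.457882 + (0.504518)·0.0521674 = 0.484201 mol/L.

0.4842 mol/L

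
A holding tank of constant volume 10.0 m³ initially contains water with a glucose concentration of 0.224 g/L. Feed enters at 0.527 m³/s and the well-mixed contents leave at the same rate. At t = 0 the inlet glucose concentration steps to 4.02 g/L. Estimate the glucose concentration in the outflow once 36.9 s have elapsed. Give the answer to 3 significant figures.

3.48 g/L

Accumulation = in − out for the solute gives V dC/dt = Q(C_in − C).
Time constant τ = V/Q = 10.0/0.527 = 18.975 s.
Integrating: C(t) = C_in + (C₀ − C_in) e^(−t/τ).
C(36.9) = 4.02 + (0.224 − 4.02)·e^(−36.9/18.975) = 4.02 + (-3.7960)·0.14304 = 3.4770 g/L.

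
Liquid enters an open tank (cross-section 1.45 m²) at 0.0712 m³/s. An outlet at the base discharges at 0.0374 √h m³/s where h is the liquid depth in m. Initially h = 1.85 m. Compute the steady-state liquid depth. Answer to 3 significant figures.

3.62 m

Unsteady balance on liquid volume: A dh/dt = Q_in − 0.0374 √h. At steady state dh/dt = 0:
Q_in = 0.0374 √h_ss ⇒ √h_ss = 0.0712/0.0374 = 1.9037.
h_ss = 1.9037² = 3.6242 m. (Since h₀ = 1.85 m < h_ss, the level will rise toward this value.)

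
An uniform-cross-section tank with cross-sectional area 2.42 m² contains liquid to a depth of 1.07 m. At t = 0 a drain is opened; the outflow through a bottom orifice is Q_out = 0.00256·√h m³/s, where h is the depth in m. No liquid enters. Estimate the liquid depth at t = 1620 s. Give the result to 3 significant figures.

With no inflow, A dh/dt = −0.00256 √h.
This is separable: 2 d(√h)/dt = −0.00256/A, so √h = √h₀ − (0.00256/(2A)) t.
√h = √1.07 − 0.00256·1620/(2·2.42) = 1.0344 − 0.85686 = 0.17755.
h = 0.17755² = 0.031523 m.

0.0315 m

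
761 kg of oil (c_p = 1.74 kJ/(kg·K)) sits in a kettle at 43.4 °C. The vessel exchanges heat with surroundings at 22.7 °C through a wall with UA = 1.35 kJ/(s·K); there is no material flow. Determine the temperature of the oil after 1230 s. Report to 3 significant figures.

M c_p dT/dt = −UA(T − T_amb).
dT/dt = (T_ss − T)/τ with T_ss = T_amb = 22.700 °C, τ = M c_p/UA = 761·1.74/1.35 = 980.84 s.
This is linear first-order; T(t) = T_ss + (T₀ − T_ss) e^(−t/τ).
T(1230) = 22.700 + (20.700)·0.28535 = 28.607 °C.

28.6 °C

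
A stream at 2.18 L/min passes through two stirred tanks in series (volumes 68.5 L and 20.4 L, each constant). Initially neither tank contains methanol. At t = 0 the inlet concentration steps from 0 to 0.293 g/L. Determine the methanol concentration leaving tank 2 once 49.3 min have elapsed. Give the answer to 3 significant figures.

Species balance on tank i: dCᵢ/dt = (Cᵢ₋₁ − Cᵢ)/τᵢ with τᵢ = Vᵢ/Q.
τ₁ = 68.5/2.18 = 31.422 min; τ₂ = 20.4/2.18 = 9.3578 min.
Solving the cascade with C₁(0)=C₂(0)=0 gives C₂(t) = C_in[1 − (τ₁ e^(−t/τ₁) − τ₂ e^(−t/τ₂))/(τ₁ − τ₂)].
At t = 49.3: e^(−t/τ₁) = 0.20826, e^(−t/τ₂) = 0.0051522.
C₂ = 0.293·[1 − (31.422·0.20826 − 9.3578·0.0051522)/(22.064)] = 0.293·0.70560 = 0.20674 g/L.

0.207 g/L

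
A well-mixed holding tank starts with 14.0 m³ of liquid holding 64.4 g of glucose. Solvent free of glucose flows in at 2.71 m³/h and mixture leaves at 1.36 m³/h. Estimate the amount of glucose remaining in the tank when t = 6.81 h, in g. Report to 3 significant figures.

Let m(t) be the amount of glucose. Volume: V(t) = V₀ + (Q_in − Q_out) t = 14.0 + 1.3500 t; V(6.81) = 23.194 m³.
Species balance (pure solvent in): dm/dt = −Q_out · m/V(t).
dm/m = −Q_out dt/(V₀ + 1.3500 t); integrating gives ln(m/m₀) = −(Q_out/(Q_in−Q_out)) ln(V/V₀).
m = m₀ (V₀/V)^(Q_out/(Q_in−Q_out)) = 64.4 × (14.0/23.194)^(1.0074) = 38.728 g.

38.7 g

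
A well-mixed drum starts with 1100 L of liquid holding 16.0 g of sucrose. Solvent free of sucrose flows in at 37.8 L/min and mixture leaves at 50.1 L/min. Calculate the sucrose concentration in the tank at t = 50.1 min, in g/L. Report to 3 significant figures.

0.00117 g/L

Total volume: dV/dt = Q_in − Q_out = -12.300 L/min, so V(t) = 1100 − 12.300 t and V(50.1) = 483.77 L.
Species balance (pure solvent in): dm/dt = −Q_out · m/V(t).
Separate: dm/m = −Q_out dt/V(t) ⇒ ln(m/m₀) = −(Q_out/(Q_in−Q_out)) ln(V/V₀).
m = m₀ (V₀/V)^(Q_out/(Q_in−Q_out)) = 16.0 × (1100/483.77)^(-4.0732) = 0.56364 g.
C = m/V = 0.56364/483.77 = 0.0011651 g/L.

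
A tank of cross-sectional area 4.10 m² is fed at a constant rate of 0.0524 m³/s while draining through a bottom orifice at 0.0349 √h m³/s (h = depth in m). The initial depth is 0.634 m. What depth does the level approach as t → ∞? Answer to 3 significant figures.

2.25 m

Unsteady balance on liquid volume: A dh/dt = Q_in − 0.0349 √h. At steady state dh/dt = 0:
Q_in = 0.0349 √h_ss ⇒ √h_ss = 0.0524/0.0349 = 1.5014.
h_ss = 1.5014² = 2.2543 m. (Since h₀ = 0.634 m < h_ss, the level will rise toward this value.)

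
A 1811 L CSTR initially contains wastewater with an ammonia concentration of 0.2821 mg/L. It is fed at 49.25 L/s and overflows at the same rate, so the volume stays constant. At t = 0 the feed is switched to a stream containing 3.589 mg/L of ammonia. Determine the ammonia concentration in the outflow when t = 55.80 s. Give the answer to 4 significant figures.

2.864 mg/L

Mass balance on the solute (V constant): V dC/dt = Q(C_in − C).
So dC/dt = (C_in − C)/τ with τ = V/Q = 1811/49.25 = 36.7716 s.
C approaches C_in exponentially: C(t) = C_in + (C₀ − C_in) e^(−t/τ).
C(55.80) = 3.589 + (0.2821 − 3.589)·e^(−55.80/36.7716) = 3.589 + (-3.30690)·0.219264 = 2.86391 mg/L.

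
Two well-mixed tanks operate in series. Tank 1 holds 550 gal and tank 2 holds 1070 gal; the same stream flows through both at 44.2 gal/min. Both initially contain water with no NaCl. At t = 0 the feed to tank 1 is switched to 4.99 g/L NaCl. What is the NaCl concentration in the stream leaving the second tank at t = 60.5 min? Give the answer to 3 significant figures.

4.19 g/L

Time constants: τᵢ = Vᵢ/Q for each well-mixed tank.
τ₁ = 550/44.2 = 12.443 min; τ₂ = 1070/44.2 = 24.208 min.
Tank 1: C₁ = C_in(1 − e^(−t/τ₁)). Tank 2 (τ₁ ≠ τ₂): C₂ = C_in[1 − (τ₁ e^(−t/τ₁) − τ₂ e^(−t/τ₂))/(τ₁ − τ₂)].
At t = 60.5: e^(−t/τ₁) = 0.0077350, e^(−t/τ₂) = 0.082154.
C₂ = 4.99·[1 − (12.443·0.0077350 − 24.208·0.082154)/(-11.765)] = 4.99·0.83913 = 4.1873 g/L.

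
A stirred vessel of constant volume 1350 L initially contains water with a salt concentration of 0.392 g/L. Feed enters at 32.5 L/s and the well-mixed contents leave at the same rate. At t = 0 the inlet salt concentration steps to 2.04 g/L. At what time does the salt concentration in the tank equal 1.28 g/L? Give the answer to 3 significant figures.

Species balance: V dC/dt = Q(C_in − C) ⇒ τ = V/Q = 41.538 s.
C(t) = C_in + (C₀ − C_in) e^(−t/τ). Set C = 1.28 and solve for t:
e^(−t/τ) = (C − C_in)/(C₀ − C_in) = (1.28 − 2.04)/(0.392 − 2.04) = 0.46117
t = −τ ln(…) = 41.538 × 0.77400 = 32.151 s.

32.2 s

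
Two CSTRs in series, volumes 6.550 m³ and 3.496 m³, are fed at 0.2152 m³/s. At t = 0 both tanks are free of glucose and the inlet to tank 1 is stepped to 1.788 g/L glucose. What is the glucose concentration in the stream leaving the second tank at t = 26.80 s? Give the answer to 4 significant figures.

Species balance on tank i: dCᵢ/dt = (Cᵢ₋₁ − Cᵢ)/τᵢ with τᵢ = Vᵢ/Q.
τ₁ = 6.550/0.2152 = 30.4368 s; τ₂ = 3.496/0.2152 = 16.2454 s.
Tank 1: C₁ = C_in(1 − e^(−t/τ₁)). Tank 2 (τ₁ ≠ τ₂): C₂ = C_in[1 − (τ₁ e^(−t/τ₁) − τ₂ e^(−t/τ₂))/(τ₁ − τ₂)].
At t = 26.80: e^(−t/τ₁) = 0.414570, e^(−t/τ₂) = 0.192107.
C₂ = 1.788·[1 − (30.4368·0.414570 − 16.2454·0.192107)/(14.1914)] = 1.788·0.330770 = 0.591417 g/L.

0.5914 g/L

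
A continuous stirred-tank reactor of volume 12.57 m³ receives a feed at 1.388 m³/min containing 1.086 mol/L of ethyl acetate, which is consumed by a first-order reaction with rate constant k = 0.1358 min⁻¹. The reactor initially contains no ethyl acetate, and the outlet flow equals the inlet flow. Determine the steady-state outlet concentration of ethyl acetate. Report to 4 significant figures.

0.4870 mol/L

V dC/dt = Q(C_in − C) − k V C.
At steady state: 0 = Q C_in − (Q + kV) C_ss, so C_ss = Q C_in/(Q + kV).
C_ss = 1.388·1.086/(1.388 + 0.1358·12.57) = 1.50737/3.09501 = 0.487032 mol/L.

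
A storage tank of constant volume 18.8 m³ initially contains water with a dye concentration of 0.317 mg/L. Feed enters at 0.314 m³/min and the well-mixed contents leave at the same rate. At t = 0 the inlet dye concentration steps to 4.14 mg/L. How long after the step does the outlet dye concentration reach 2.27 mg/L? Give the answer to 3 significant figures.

Accumulation = in − out for the solute gives V dC/dt = Q(C_in − C), so τ = V/Q = 59.873 min.
C(t) = C_in + (C₀ − C_in) e^(−t/τ). Set C = 2.27 and solve for t:
e^(−t/τ) = (C − C_in)/(C₀ − C_in) = (2.27 − 4.14)/(0.317 − 4.14) = 0.48914
t = −τ ln(…) = 59.873 × 0.71510 = 42.815 min.

42.8 min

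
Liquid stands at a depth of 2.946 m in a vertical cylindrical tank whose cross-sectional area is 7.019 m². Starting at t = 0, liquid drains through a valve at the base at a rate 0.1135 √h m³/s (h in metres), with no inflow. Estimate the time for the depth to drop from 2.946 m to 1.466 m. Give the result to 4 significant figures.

62.53 s

Unsteady balance on liquid volume: A dh/dt = −0.1135 √h.
∫ h^(−1/2) dh = −(0.1135/A) ∫ dt, giving 2√h = 2√h₀ − (0.1135/A) t.
t = 2A(√h₀ − √h)/0.1135 = 2·7.019·(√2.946 − √1.466)/0.1135
  = 14.0380 × (1.71639 − 1.21078) / 0.1135 = 62.5349 s.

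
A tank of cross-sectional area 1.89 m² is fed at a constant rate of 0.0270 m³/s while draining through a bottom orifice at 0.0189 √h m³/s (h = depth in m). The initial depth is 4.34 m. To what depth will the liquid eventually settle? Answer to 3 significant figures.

2.04 m

Volume balance on the tank: A dh/dt = Q_in − 0.0189 √h. At steady state dh/dt = 0:
Q_in = 0.0189 √h_ss ⇒ √h_ss = 0.0270/0.0189 = 1.4286.
h_ss = 1.4286² = 2.0408 m. (Since h₀ = 4.34 m > h_ss, the level will fall toward this value.)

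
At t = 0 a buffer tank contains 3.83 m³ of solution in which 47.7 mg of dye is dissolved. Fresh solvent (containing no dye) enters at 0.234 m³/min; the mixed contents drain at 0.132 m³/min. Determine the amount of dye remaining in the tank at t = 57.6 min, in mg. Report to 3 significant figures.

14.3 mg

Let m(t) be the amount of dye. Volume: V(t) = V₀ + (Q_in − Q_out) t = 3.83 + 0.10200 t; V(57.6) = 9.7052 m³.
Species balance (pure solvent in): dm/dt = −Q_out · m/V(t).
Separate: dm/m = −Q_out dt/V(t) ⇒ ln(m/m₀) = −(Q_out/(Q_in−Q_out)) ln(V/V₀).
m = m₀ (V₀/V)^(Q_out/(Q_in−Q_out)) = 47.7 × (3.83/9.7052)^(1.2941) = 14.320 mg.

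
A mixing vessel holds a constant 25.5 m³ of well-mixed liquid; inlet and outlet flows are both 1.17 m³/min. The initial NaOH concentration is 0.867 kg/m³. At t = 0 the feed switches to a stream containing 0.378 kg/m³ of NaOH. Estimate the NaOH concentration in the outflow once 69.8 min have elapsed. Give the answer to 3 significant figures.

Species balance on the tank: V dC/dt = Q(C_in − C).
Time constant τ = V/Q = 25.5/1.17 = 21.795 min.
Solution: C(t) = C_in + (C₀ − C_in) e^(−t/τ).
C(69.8) = 0.378 + (0.867 − 0.378)·e^(−69.8/21.795) = 0.378 + (0.48900)·0.040657 = 0.39788 kg/m³.

0.398 kg/m³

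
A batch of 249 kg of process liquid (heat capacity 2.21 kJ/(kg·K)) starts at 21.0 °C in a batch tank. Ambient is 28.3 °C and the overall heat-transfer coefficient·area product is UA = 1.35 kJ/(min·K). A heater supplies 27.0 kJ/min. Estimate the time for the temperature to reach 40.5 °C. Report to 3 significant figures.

511 min

Lumped-capacitance energy balance: M c_p dT/dt = UA(T_amb − T) + Q̇.
τ = M c_p/UA = 407.62 min; T_ss = T_amb + Q̇/UA = 28.3 + 27.0/1.35 = 48.300 °C.
T(t) = T_ss + (T₀ − T_ss)e^(−t/τ); set T = 40.5:
t = −τ ln[(T − T_ss)/(T₀ − T_ss)] = −407.62 · ln(0.28571) = 510.65 min.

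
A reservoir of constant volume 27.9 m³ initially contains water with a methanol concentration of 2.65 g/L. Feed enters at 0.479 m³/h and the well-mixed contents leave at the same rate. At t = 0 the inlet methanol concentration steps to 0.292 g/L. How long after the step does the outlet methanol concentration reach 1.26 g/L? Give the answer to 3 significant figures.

51.9 h

Species balance: V dC/dt = Q(C_in − C) ⇒ τ = V/Q = 58.246 h.
C(t) = C_in + (C₀ − C_in) e^(−t/τ). Set C = 1.26 and solve for t:
e^(−t/τ) = (C − C_in)/(C₀ − C_in) = (1.26 − 0.292)/(2.65 − 0.292) = 0.41052
t = −τ ln(…) = 58.246 × 0.89034 = 51.859 h.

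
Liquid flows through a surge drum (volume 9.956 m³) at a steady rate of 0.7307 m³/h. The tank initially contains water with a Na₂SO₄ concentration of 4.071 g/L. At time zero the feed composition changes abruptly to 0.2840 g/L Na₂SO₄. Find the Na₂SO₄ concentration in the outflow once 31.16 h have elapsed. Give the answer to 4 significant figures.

Species balance on the tank: V dC/dt = Q(C_in − C).
So dC/dt = (C_in − C)/τ with τ = V/Q = 9.956/0.7307 = 13.6253 h.
C approaches C_in exponentially: C(t) = C_in + (C₀ − C_in) e^(−t/τ).
C(31.16) = 0.2840 + (4.071 − 0.2840)·e^(−31.16/13.6253) = 0.2840 + (3.78700)·0.101578 = 0.668678 g/L.

0.6687 g/L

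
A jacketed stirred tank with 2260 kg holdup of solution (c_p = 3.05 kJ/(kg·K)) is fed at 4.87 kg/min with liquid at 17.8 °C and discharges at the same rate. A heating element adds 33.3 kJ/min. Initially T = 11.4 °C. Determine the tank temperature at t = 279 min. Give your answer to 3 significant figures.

15.3 °C

Unsteady energy balance on the tank contents: M c_p dT/dt = ṁ c_p (T_in − T) + 33.3.
Rearrange: dT/dt = (T_ss − T)/τ with τ = M/ṁ = 464.07 min and T_ss = T_in + Q̇/(ṁ c_p) = 20.042 °C.
T approaches T_ss exponentially: T(t) = T_ss + (T₀ − T_ss) e^(−t/τ).
T(279) = 20.042 + (-8.6419)·e^(−279/464.07) = 20.042 + (-8.6419)·0.54815 = 15.305 °C.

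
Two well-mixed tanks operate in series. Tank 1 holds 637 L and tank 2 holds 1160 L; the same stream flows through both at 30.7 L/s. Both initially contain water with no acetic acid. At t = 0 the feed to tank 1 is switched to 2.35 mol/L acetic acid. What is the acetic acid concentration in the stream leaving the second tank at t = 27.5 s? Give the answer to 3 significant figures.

0.593 mol/L

Time constants: τᵢ = Vᵢ/Q for each well-mixed tank.
τ₁ = 637/30.7 = 20.749 s; τ₂ = 1160/30.7 = 37.785 s.
Tank 1: C₁ = C_in(1 − e^(−t/τ₁)). Tank 2 (τ₁ ≠ τ₂): C₂ = C_in[1 − (τ₁ e^(−t/τ₁) − τ₂ e^(−t/τ₂))/(τ₁ − τ₂)].
At t = 27.5: e^(−t/τ₁) = 0.26571, e^(−t/τ₂) = 0.48297.
C₂ = 2.35·[1 − (20.749·0.26571 − 37.785·0.48297)/(-17.036)] = 2.35·0.25241 = 0.59317 mol/L.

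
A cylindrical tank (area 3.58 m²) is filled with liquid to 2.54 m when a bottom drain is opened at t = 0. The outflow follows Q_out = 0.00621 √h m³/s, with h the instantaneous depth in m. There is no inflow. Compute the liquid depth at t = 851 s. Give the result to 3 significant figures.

A dh/dt = −Q_out = −0.00621 √h.
This is separable: 2 d(√h)/dt = −0.00621/A, so √h = √h₀ − (0.00621/(2A)) t.
√h = √2.54 − 0.00621·851/(2·3.58) = 1.5937 − 0.73809 = 0.85565.
h = 0.85565² = 0.73214 m.

0.732 m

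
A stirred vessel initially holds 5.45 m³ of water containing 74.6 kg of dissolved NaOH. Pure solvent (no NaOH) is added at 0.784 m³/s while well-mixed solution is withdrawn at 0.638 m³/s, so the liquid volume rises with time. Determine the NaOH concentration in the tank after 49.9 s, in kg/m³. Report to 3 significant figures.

Let m(t) be the amount of NaOH. Volume: V(t) = V₀ + (Q_in − Q_out) t = 5.45 + 0.14600 t; V(49.9) = 12.735 m³.
Species balance (pure solvent in): dm/dt = −Q_out · m/V(t).
Separate: dm/m = −Q_out dt/V(t) ⇒ ln(m/m₀) = −(Q_out/(Q_in−Q_out)) ln(V/V₀).
m = m₀ (V₀/V)^(Q_out/(Q_in−Q_out)) = 74.6 × (5.45/12.735)^(4.3699) = 1.8278 kg.
C = m/V = 1.8278/12.735 = 0.14352 kg/m³.

0.144 kg/m³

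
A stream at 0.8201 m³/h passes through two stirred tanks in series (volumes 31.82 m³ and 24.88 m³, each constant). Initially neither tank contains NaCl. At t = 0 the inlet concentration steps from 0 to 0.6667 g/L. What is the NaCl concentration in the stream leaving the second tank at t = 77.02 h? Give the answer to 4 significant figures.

0.4355 g/L

Time constants: τᵢ = Vᵢ/Q for each well-mixed tank.
τ₁ = 31.82/0.8201 = 38.8001 h; τ₂ = 24.88/0.8201 = 30.3378 h.
Solving the cascade with C₁(0)=C₂(0)=0 gives C₂(t) = C_in[1 − (τ₁ e^(−t/τ₁) − τ₂ e^(−t/τ₂))/(τ₁ − τ₂)].
At t = 77.02: e^(−t/τ₁) = 0.137375, e^(−t/τ₂) = 0.0789650.
C₂ = 0.6667·[1 − (38.8001·0.137375 − 30.3378·0.0789650)/(8.46238)] = 0.6667·0.653226 = 0.435506 g/L.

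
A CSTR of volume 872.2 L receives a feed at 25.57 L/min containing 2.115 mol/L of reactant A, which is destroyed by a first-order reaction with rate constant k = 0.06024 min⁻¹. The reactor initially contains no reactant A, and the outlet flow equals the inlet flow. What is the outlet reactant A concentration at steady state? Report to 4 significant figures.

V dC/dt = Q(C_in − C) − k V C.
At steady state: 0 = Q C_in − (Q + kV) C_ss, so C_ss = Q C_in/(Q + kV).
C_ss = 25.57·2.115/(25.57 + 0.06024·872.2) = 54.0806/78.1113 = 0.692352 mol/L.

0.6924 mol/L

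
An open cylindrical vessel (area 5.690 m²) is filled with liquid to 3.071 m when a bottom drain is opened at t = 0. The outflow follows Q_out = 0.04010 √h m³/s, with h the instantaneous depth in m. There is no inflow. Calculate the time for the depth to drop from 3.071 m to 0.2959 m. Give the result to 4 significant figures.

342.9 s

With no inflow, A dh/dt = −0.04010 √h.
This is separable: 2 d(√h)/dt = −0.04010/A, so √h = √h₀ − (0.04010/(2A)) t.
t = 2A(√h₀ − √h)/0.04010 = 2·5.690·(√3.071 − √0.2959)/0.04010
  = 11.3800 × (1.75243 − 0.543967) / 0.04010 = 342.949 s.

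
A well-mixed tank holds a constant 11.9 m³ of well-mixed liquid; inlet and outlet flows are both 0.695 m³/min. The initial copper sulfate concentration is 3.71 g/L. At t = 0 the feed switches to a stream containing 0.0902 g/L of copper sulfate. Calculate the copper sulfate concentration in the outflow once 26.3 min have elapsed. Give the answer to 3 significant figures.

0.869 g/L

Unsteady species balance (constant V, well mixed): V dC/dt = Q(C_in − C).
Rewrite as dC/dt + C/τ = C_in/τ, τ = V/Q = 17.122 min.
C approaches C_in exponentially: C(t) = C_in + (C₀ − C_in) e^(−t/τ).
C(26.3) = 0.0902 + (3.71 − 0.0902)·e^(−26.3/17.122) = 0.0902 + (3.6198)·0.21524 = 0.86932 g/L.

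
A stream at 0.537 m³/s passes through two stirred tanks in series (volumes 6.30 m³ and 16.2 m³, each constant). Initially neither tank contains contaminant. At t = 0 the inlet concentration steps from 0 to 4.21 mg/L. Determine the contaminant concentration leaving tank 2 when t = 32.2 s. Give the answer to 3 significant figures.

2.01 mg/L

Time constants: τᵢ = Vᵢ/Q for each well-mixed tank.
τ₁ = 6.30/0.537 = 11.732 s; τ₂ = 16.2/0.537 = 30.168 s.
Solving the cascade with C₁(0)=C₂(0)=0 gives C₂(t) = C_in[1 − (τ₁ e^(−t/τ₁) − τ₂ e^(−t/τ₂))/(τ₁ − τ₂)].
At t = 32.2: e^(−t/τ₁) = 0.064270, e^(−t/τ₂) = 0.34391.
C₂ = 4.21·[1 − (11.732·0.064270 − 30.168·0.34391)/(-18.436)] = 4.21·0.47813 = 2.0129 mg/L.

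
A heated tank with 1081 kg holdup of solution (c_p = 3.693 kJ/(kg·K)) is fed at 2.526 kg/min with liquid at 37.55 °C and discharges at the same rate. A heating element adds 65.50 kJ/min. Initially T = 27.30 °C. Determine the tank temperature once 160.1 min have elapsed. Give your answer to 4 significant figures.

M c_p dT/dt = ṁ c_p (T_in − T) + Q̇.
Rearrange: dT/dt = (T_ss − T)/τ with τ = M/ṁ = 427.949 min and T_ss = T_in + Q̇/(ṁ c_p) = 44.5715 °C.
Solution: T(t) = T_ss + (T₀ − T_ss) e^(−t/τ).
T(160.1) = 44.5715 + (-17.2715)·e^(−160.1/427.949) = 44.5715 + (-17.2715)·0.687901 = 32.6904 °C.

32.69 °C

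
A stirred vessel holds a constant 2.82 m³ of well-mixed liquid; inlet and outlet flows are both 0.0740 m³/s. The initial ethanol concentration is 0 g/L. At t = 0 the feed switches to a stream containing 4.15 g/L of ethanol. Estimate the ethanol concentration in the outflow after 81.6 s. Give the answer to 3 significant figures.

Transient balance on the dissolved component: V dC/dt = Q(C_in − C).
Rewrite as dC/dt + C/τ = C_in/τ, τ = V/Q = 38.108 s.
C approaches C_in exponentially: C(t) = C_in + (C₀ − C_in) e^(−t/τ).
C(81.6) = 4.15 + (0 − 4.15)·e^(−81.6/38.108) = 4.15 + (-4.1500)·0.11750 = 3.6624 g/L.

3.66 g/L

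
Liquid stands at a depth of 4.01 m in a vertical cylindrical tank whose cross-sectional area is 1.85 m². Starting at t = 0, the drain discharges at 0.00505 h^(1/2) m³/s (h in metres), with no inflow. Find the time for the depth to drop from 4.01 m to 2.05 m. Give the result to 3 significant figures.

418 s

Volume balance on the tank: A dh/dt = −0.00505 √h.
This is separable: 2 d(√h)/dt = −0.00505/A, so √h = √h₀ − (0.00505/(2A)) t.
t = 2A(√h₀ − √h)/0.00505 = 2·1.85·(√4.01 − √2.05)/0.00505
  = 3.7000 × (2.0025 − 1.4318) / 0.00505 = 418.15 s.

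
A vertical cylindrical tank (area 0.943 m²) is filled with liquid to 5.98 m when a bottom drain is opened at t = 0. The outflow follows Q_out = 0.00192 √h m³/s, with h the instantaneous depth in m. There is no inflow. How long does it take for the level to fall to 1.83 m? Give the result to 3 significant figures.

1070 s

With no inflow, A dh/dt = −0.00192 √h.
∫ h^(−1/2) dh = −(0.00192/A) ∫ dt, giving 2√h = 2√h₀ − (0.00192/A) t.
t = 2A(√h₀ − √h)/0.00192 = 2·0.943·(√5.98 − √1.83)/0.00192
  = 1.8860 × (2.4454 − 1.3528) / 0.00192 = 1073.3 s.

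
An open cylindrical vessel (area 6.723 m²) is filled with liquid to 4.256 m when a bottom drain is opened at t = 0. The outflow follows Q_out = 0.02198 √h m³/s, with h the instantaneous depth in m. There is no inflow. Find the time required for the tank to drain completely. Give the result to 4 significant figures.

1262 s

With no inflow, A dh/dt = −0.02198 √h.
Separate and integrate: 2(√h − √h₀) = −(0.02198/A) t.
Tank is empty when √h = 0: t_empty = 2A√h₀/0.02198.
t_empty = 2·6.723·√4.256/0.02198 = 13.4460·2.06301/0.02198 = 1262.02 s.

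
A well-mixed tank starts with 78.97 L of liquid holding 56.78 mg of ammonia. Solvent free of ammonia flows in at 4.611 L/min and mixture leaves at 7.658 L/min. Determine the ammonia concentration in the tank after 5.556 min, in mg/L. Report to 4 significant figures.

Let m(t) be the amount of ammonia. Volume: V(t) = V₀ + (Q_in − Q_out) t = 78.97 − 3.04700 t; V(5.556) = 62.0409 L.
Species balance (pure solvent in): dm/dt = −Q_out · m/V(t).
dm/m = −Q_out dt/(V₀ − 3.04700 t); integrating gives ln(m/m₀) = −(Q_out/(Q_in−Q_out)) ln(V/V₀).
m = m₀ (V₀/V)^(Q_out/(Q_in−Q_out)) = 56.78 × (78.97/62.0409)^(-2.51329) = 30.9629 mg.
C = m/V = 30.9629/62.0409 = 0.499073 mg/L.

0.4991 mg/L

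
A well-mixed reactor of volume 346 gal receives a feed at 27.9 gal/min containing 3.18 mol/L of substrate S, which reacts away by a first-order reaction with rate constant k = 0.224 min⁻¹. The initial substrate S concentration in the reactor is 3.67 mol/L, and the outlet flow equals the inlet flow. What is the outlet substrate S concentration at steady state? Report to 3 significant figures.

V dC/dt = Q(C_in − C) − k V C.
Steady state (dC/dt = 0): C_ss = Q C_in/(Q + kV) = C_in/(1 + kV/Q).
C_ss = 27.9·3.18/(27.9 + 0.224·346) = 88.722/105.40 = 0.84173 mol/L.

0.842 mol/L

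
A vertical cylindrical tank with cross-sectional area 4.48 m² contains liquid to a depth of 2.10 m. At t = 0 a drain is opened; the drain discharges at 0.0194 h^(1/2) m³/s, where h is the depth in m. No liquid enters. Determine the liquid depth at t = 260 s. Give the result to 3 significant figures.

0.785 m

A dh/dt = −Q_out = −0.0194 √h.
∫ h^(−1/2) dh = −(0.0194/A) ∫ dt, giving 2√h = 2√h₀ − (0.0194/A) t.
√h = √2.10 − 0.0194·260/(2·4.48) = 1.4491 − 0.56295 = 0.88619.
h = 0.88619² = 0.78533 m.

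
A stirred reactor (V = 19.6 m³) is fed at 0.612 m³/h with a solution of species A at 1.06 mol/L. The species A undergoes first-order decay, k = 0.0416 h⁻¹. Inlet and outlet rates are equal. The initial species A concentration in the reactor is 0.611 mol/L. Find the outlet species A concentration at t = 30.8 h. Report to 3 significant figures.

0.471 mol/L

Accumulation = in − out − consumed: V dC/dt = Q C_in − Q C − k V C.
This is linear with rate a = Q/V + k = 0.072824 h⁻¹.
C_ss = Q C_in/(Q + kV) = 0.45449 mol/L; C(t) = C_ss + (C₀ − C_ss) e^(−a t).
C(30.8) = 0.45449 + (0.15651)·e^(−0.072824·30.8) = 0.45449 + (0.15651)·0.10614 = 0.47110 mol/L.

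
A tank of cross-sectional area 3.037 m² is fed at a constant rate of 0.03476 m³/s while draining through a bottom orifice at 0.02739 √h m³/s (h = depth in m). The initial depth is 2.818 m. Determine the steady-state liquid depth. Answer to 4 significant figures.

Level balance: A dh/dt = 0.03476 − 0.02739 √h. Setting dh/dt = 0:
Q_in = 0.02739 √h_ss ⇒ √h_ss = 0.03476/0.02739 = 1.26908.
h_ss = 1.26908² = 1.61055 m. (Since h₀ = 2.818 m > h_ss, the level will fall toward this value.)

1.611 m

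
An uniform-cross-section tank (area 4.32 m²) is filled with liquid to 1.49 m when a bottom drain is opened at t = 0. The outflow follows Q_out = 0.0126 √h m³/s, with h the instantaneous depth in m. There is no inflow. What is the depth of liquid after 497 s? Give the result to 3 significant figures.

0.246 m

Accumulation of liquid (constant cross-section A): A dh/dt = −0.0126 √h.
∫ h^(−1/2) dh = −(0.0126/A) ∫ dt, giving 2√h = 2√h₀ − (0.0126/A) t.
√h = √1.49 − 0.0126·497/(2·4.32) = 1.2207 − 0.72479 = 0.49586.
h = 0.49586² = 0.24588 m.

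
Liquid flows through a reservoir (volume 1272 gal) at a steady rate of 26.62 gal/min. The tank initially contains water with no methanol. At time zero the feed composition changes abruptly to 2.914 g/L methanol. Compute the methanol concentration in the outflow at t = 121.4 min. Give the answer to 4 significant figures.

Transient balance on the dissolved component: V dC/dt = Q(C_in − C).
Rewrite as dC/dt + C/τ = C_in/τ, τ = V/Q = 47.7836 min.
Solution: C(t) = C_in + (C₀ − C_in) e^(−t/τ).
C(121.4) = 2.914 + (0 − 2.914)·e^(−121.4/47.7836) = 2.914 + (-2.91400)·0.0788176 = 2.68433 g/L.

2.684 g/L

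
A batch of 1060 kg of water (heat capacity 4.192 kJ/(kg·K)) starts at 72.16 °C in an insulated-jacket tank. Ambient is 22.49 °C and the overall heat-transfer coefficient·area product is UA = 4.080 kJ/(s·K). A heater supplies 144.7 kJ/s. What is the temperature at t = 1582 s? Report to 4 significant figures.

Lumped-capacitance energy balance: M c_p dT/dt = UA(T_amb − T) + Q̇.
dT/dt = (T_ss − T)/τ with T_ss = T_amb + Q̇/UA = 22.49 + 144.7/4.080 = 57.9557 °C, τ = M c_p/UA = 1060·4.192/4.080 = 1089.10 s.
This is linear first-order; T(t) = T_ss + (T₀ − T_ss) e^(−t/τ).
T(1582) = 57.9557 + (14.2043)·0.233966 = 61.2790 °C.

61.28 °C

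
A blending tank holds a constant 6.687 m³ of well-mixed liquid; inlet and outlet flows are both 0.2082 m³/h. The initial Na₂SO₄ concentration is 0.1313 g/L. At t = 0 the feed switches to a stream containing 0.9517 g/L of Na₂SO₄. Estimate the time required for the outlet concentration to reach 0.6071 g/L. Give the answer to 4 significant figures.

27.86 h

Species balance: V dC/dt = Q(C_in − C) ⇒ τ = V/Q = 32.1182 h.
C(t) = C_in + (C₀ − C_in) e^(−t/τ). Set C = 0.6071 and solve for t:
e^(−t/τ) = (C − C_in)/(C₀ − C_in) = (0.6071 − 0.9517)/(0.1313 − 0.9517) = 0.420039
t = −τ ln(…) = 32.1182 × 0.867408 = 27.8595 h.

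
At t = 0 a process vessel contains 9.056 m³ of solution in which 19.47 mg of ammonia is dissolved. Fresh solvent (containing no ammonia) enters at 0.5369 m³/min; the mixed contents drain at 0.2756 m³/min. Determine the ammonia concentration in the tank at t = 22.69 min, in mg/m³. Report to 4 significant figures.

Let m(t) be the amount of ammonia. Volume: V(t) = V₀ + (Q_in − Q_out) t = 9.056 + 0.261300 t; V(22.69) = 14.9849 m³.
Solute balance: dm/dt = 0 − Q_out C = −Q_out m/V(t).
Separate: dm/m = −Q_out dt/V(t) ⇒ ln(m/m₀) = −(Q_out/(Q_in−Q_out)) ln(V/V₀).
m = m₀ (V₀/V)^(Q_out/(Q_in−Q_out)) = 19.47 × (9.056/14.9849)^(1.05473) = 11.4467 mg.
C = m/V = 11.4467/14.9849 = 0.763880 mg/m³.

0.7639 mg/m³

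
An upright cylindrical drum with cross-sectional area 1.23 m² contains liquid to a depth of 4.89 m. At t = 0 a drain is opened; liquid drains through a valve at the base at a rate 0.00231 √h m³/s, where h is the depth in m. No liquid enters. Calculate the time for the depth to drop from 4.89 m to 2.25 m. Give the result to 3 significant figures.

758 s

Unsteady balance on liquid volume: A dh/dt = −0.00231 √h.
∫ h^(−1/2) dh = −(0.00231/A) ∫ dt, giving 2√h = 2√h₀ − (0.00231/A) t.
t = 2A(√h₀ − √h)/0.00231 = 2·1.23·(√4.89 − √2.25)/0.00231
  = 2.4600 × (2.2113 − 1.5000) / 0.00231 = 757.52 s.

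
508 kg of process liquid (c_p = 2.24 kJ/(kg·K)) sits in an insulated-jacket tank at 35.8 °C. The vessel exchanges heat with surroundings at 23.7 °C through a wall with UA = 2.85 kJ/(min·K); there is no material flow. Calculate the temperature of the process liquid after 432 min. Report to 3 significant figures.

27.8 °C

Energy balance: M c_p dT/dt = −UA(T − T_amb).
dT/dt = (T_ss − T)/τ with T_ss = T_amb = 23.700 °C, τ = M c_p/UA = 508·2.24/2.85 = 399.27 min.
T approaches T_ss exponentially: T(t) = T_ss + (T₀ − T_ss) e^(−t/τ).
T(432) = 23.700 + (12.100)·0.33893 = 27.801 °C.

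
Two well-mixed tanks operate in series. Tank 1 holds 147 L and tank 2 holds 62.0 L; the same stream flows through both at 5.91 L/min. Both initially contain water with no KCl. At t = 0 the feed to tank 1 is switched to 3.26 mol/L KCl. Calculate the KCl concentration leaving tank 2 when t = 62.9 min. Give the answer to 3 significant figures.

2.82 mol/L

Each tank obeys Vᵢ dCᵢ/dt = Q(Cᵢ₋₁ − Cᵢ), so τᵢ = Vᵢ/Q.
τ₁ = 147/5.91 = 24.873 min; τ₂ = 62.0/5.91 = 10.491 min.
Solving the cascade with C₁(0)=C₂(0)=0 gives C₂(t) = C_in[1 − (τ₁ e^(−t/τ₁) − τ₂ e^(−t/τ₂))/(τ₁ − τ₂)].
At t = 62.9: e^(−t/τ₁) = 0.079752, e^(−t/τ₂) = 0.0024892.
C₂ = 3.26·[1 − (24.873·0.079752 − 10.491·0.0024892)/(14.382)] = 3.26·0.86389 = 2.8163 mol/L.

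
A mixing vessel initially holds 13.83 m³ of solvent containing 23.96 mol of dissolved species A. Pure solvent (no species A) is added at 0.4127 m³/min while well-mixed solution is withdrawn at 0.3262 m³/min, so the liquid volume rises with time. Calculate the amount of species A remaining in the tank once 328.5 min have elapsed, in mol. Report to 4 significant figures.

Total volume: dV/dt = Q_in − Q_out = 0.0865000 m³/min, so V(t) = 13.83 + 0.0865000 t and V(328.5) = 42.2453 m³.
Solute balance: dm/dt = 0 − Q_out C = −Q_out m/V(t).
dm/m = −Q_out dt/(V₀ + 0.0865000 t); integrating gives ln(m/m₀) = −(Q_out/(Q_in−Q_out)) ln(V/V₀).
m = m₀ (V₀/V)^(Q_out/(Q_in−Q_out)) = 23.96 × (13.83/42.2453)^(3.77110) = 0.355362 mol.

0.3554 mol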